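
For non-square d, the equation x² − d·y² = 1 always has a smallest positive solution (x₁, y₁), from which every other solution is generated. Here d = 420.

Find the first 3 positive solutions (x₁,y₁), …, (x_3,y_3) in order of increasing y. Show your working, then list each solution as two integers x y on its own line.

41 2
3361 164
275561 13446

√420 = [20; 2,40, …], period ℓ=2 (even) → k=1
step 0: (20, 1)  from 20·(1,0) + (0,1)
step 1: (41, 2)  from 2·(20,1) + (1,0)
→ (41, 2).  Check: 41²=1681, 420·2²=1680, difference 1.
n=2: (41,2)∘(41,2) = (41·41+420·2·2, 41·2+2·41) = (3361,164)
n=3: (3361,164)∘(41,2) = (41·3361+420·2·164, 41·164+2·3361) = (275561,13446)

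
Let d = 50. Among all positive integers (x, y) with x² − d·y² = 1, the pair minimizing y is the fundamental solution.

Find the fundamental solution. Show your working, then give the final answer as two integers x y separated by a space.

d=50: √d = [7; 14] (ℓ=1, odd), read p_1/q_1
k=0  a_k=7  p_k/q_k = 7/1
k=1  a_k=14  p_k/q_k = 99/14
→ (99, 14).  Check: 99²=9801, 50·14²=9800, difference 1.

99 14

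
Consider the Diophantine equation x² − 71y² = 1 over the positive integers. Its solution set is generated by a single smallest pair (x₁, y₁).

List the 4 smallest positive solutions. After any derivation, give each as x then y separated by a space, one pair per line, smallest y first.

d=71: √d = [8; 2,2,1,7,1,2,2,16] (ℓ=8, even), read p_7/q_7
i=0: a=8 ⇒ p=8, q=1
…
i=2: a=2 ⇒ p=42, q=5
…
i=4: a=7 ⇒ p=455, q=54
…
i=6: a=2 ⇒ p=1483, q=176
i=7: a=2 ⇒ p=3480, q=413
(x₁, y₁) = (3480, 413);  3480² − 71·413² = 1 ✓
(3480+413√71)^2 = 24220799 + 2874480√71
(3480+413√71)^3 = 168576757560 + 20006380387√71
(3480+413√71)^4 = 1173294208396801 + 139244404619040√71

3480 413
24220799 2874480
168576757560 20006380387
1173294208396801 139244404619040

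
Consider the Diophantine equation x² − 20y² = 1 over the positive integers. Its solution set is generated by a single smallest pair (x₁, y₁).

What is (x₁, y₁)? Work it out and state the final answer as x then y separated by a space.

9 2

√20 → a₀=4, period (2,8); ℓ=2 even so k=1
k=0  a_k=4  p_k/q_k = 4/1
k=1  a_k=2  p_k/q_k = 9/2
(x₁, y₁) = (9, 2);  9² − 20·2² = 1 ✓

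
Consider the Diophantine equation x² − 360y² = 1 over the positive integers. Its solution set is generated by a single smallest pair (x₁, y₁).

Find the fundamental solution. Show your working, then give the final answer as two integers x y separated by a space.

[18; 1,36] for √360; ℓ=2 ⇒ convergent index 1
i=0: a=18 ⇒ p=18, q=1
i=1: a=1 ⇒ p=19, q=1
fundamental: x₁=19, y₁=1  (since 361 − 360·1 = 1)

19 1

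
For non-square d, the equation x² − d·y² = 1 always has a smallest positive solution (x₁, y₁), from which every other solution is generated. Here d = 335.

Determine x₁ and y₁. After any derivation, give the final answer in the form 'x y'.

√335 = [18; 3,3,3,36, …], period ℓ=4 (even) → k=3
k=0  a_k=18  p_k/q_k = 18/1
…
k=2  a_k=3  p_k/q_k = 183/10
k=3  a_k=3  p_k/q_k = 604/33
→ (604, 33).  Check: 604²=364816, 335·33²=364815, difference 1.

604 33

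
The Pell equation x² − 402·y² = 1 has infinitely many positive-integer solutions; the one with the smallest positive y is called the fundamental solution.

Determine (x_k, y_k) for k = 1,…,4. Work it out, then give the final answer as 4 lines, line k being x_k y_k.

401 20
321601 16040
257923601 12864060
206854406401 10316960080

[20; 20,40] for √402; ℓ=2 ⇒ convergent index 1
k=0  a_k=20  p_k/q_k = 20/1
k=1  a_k=20  p_k/q_k = 401/20
→ (401, 20).  Check: 401²=160801, 402·20²=160800, difference 1.
k=2:  x_2 = 401·401+402·20·20 = 321601,  y_2 = 401·20+20·401 = 16040
k=3:  x_3 = 401·321601+402·20·16040 = 257923601,  y_3 = 401·16040+20·321601 = 12864060
k=4:  x_4 = 401·257923601+402·20·12864060 = 206854406401,  y_4 = 401·12864060+20·257923601 = 10316960080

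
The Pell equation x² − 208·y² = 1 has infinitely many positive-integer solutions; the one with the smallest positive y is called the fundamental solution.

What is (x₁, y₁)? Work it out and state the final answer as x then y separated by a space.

649 45

√208 → a₀=14, period (2,2,1,2,2,28); ℓ=6 even so k=5
k=0  a_k=14  p_k/q_k = 14/1
k=1  a_k=2  p_k/q_k = 29/2
k=2  a_k=2  p_k/q_k = 72/5
…
k=4  a_k=2  p_k/q_k = 274/19
k=5  a_k=2  p_k/q_k = 649/45
fundamental: x₁=649, y₁=45  (since 421201 − 208·2025 = 1)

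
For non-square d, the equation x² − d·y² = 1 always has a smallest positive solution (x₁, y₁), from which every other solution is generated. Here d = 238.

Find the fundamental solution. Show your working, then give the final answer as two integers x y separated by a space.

√238 = [15; 2,2,1,14,1,2,2,30, …], period ℓ=8 (even) → k=7
step 0: (15, 1)  from 15·(1,0) + (0,1)
step 1: (31, 2)  from 2·(15,1) + (1,0)
…
step 3: (108, 7)  from 1·(77,5) + (31,2)
step 4: (1589, 103)  from 14·(108,7) + (77,5)
step 5: (1697, 110)  from 1·(1589,103) + (108,7)
step 6: (4983, 323)  from 2·(1697,110) + (1589,103)
step 7: (11663, 756)  from 2·(4983,323) + (1697,110)
→ (11663, 756).  Check: 11663²=136025569, 238·756²=136025568, difference 1.

11663 756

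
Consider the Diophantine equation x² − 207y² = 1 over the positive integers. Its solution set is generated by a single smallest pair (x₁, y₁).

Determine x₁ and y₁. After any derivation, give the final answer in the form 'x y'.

√207 = [14; 2,1,1,2,1,1,2,28, …], period ℓ=8 (even) → k=7
a_0=14:  p_0=14·1+0=14,  q_0=14·0+1=1
…
a_2=1:  p_2=1·29+14=43,  q_2=1·2+1=3
a_3=1:  p_3=1·43+29=72,  q_3=1·3+2=5
a_4=2:  p_4=2·72+43=187,  q_4=2·5+3=13
…
a_6=1:  p_6=1·259+187=446,  q_6=1·18+13=31
a_7=2:  p_7=2·446+259=1151,  q_7=2·31+18=80
fundamental: x₁=1151, y₁=80  (since 1324801 − 207·6400 = 1)

1151 80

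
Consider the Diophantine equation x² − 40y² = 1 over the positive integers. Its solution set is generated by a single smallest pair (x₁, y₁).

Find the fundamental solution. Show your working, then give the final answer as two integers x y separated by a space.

√40 → a₀=6, period (3,12); ℓ=2 even so k=1
i=0: a=6 ⇒ p=6, q=1
i=1: a=3 ⇒ p=19, q=3
fundamental: x₁=19, y₁=3  (since 361 − 40·9 = 1)

19 3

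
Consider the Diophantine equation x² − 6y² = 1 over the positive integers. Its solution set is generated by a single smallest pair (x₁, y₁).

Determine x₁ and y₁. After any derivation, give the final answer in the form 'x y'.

5 2

√6 → a₀=2, period (2,4); ℓ=2 even so k=1
step 0: (2, 1)  from 2·(1,0) + (0,1)
step 1: (5, 2)  from 2·(2,1) + (1,0)
(x₁, y₁) = (5, 2);  5² − 6·2² = 1 ✓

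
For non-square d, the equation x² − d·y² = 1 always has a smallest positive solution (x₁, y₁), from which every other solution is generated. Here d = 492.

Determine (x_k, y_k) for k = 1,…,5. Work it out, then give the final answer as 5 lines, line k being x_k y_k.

√492 = [22; 5,1,1,10,1,1,5,44, …], period ℓ=8 (even) → k=7
step 0: (22, 1)  from 22·(1,0) + (0,1)
step 1: (111, 5)  from 5·(22,1) + (1,0)
step 2: (133, 6)  from 1·(111,5) + (22,1)
step 3: (244, 11)  from 1·(133,6) + (111,5)
step 4: (2573, 116)  from 10·(244,11) + (133,6)
step 5: (2817, 127)  from 1·(2573,116) + (244,11)
step 6: (5390, 243)  from 1·(2817,127) + (2573,116)
step 7: (29767, 1342)  from 5·(5390,243) + (2817,127)
(x₁, y₁) = (29767, 1342);  29767² − 492·1342² = 1 ✓
n=2: (29767,1342)∘(29767,1342) = (29767·29767+492·1342·1342, 29767·1342+1342·29767) = (1772148577,79894628)
n=3: (1772148577,79894628)∘(29767,1342) = (29767·1772148577+492·1342·79894628, 29767·79894628+1342·1772148577) = (105503093353351,4756446782010)
n=4: (105503093353351,4756446782010)∘(29767,1342) = (29767·105503093353351+492·1342·4756446782010, 29767·4756446782010+1342·105503093353351) = (6281021157926249857,283170302640288712)
n=5: (6281021157926249857,283170302640288712)∘(29767,1342) = (29767·6281021157926249857+492·1342·283170302640288712, 29767·283170302640288712+1342·6281021157926249857) = (373934313510478265633287,16858260792630501398198)

29767 1342
1772148577 79894628
105503093353351 4756446782010
6281021157926249857 283170302640288712
373934313510478265633287 16858260792630501398198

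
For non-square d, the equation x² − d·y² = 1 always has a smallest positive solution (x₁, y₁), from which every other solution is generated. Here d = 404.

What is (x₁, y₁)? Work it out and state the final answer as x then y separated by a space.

d=404: √d = [20; 10,40] (ℓ=2, even), read p_1/q_1
step 0: (20, 1)  from 20·(1,0) + (0,1)
step 1: (201, 10)  from 10·(20,1) + (1,0)
(x₁, y₁) = (201, 10);  201² − 404·10² = 1 ✓

201 10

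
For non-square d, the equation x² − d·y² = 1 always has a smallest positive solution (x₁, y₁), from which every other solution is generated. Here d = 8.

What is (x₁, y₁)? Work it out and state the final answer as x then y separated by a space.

√8 → a₀=2, period (1,4); ℓ=2 even so k=1
step 0: (2, 1)  from 2·(1,0) + (0,1)
step 1: (3, 1)  from 1·(2,1) + (1,0)
fundamental: x₁=3, y₁=1  (since 9 − 8·1 = 1)

3 1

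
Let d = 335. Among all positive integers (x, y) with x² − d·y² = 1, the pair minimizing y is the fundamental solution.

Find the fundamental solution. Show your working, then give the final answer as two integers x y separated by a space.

d=335: √d = [18; 3,3,3,36] (ℓ=4, even), read p_3/q_3
step 0: (18, 1)  from 18·(1,0) + (0,1)
…
step 2: (183, 10)  from 3·(55,3) + (18,1)
step 3: (604, 33)  from 3·(183,10) + (55,3)
(x₁, y₁) = (604, 33);  604² − 335·33² = 1 ✓

604 33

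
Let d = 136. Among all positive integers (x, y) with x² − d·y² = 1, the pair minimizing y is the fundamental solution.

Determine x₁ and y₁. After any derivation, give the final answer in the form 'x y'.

35 3

√136 = [11; 1,1,1,22, …], period ℓ=4 (even) → k=3
a_0=11:  p_0=11·1+0=11,  q_0=11·0+1=1
a_1=1:  p_1=1·11+1=12,  q_1=1·1+0=1
a_2=1:  p_2=1·12+11=23,  q_2=1·1+1=2
a_3=1:  p_3=1·23+12=35,  q_3=1·2+1=3
(x₁, y₁) = (35, 3);  35² − 136·3² = 1 ✓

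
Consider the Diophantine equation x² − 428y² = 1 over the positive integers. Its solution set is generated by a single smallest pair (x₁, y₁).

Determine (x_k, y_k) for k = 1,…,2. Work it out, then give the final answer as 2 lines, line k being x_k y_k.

√428 = [20; 1,2,4,1,5,10,5,1,4,2,1,40, …], period ℓ=12 (even) → k=11
a_0=20:  p_0=20·1+0=20,  q_0=20·0+1=1
…
a_2=2:  p_2=2·21+20=62,  q_2=2·1+1=3
…
a_5=5:  p_5=5·331+269=1924,  q_5=5·16+13=93
a_6=10:  p_6=10·1924+331=19571,  q_6=10·93+16=946
…
a_8=1:  p_8=1·99779+19571=119350,  q_8=1·4823+946=5769
…
a_10=2:  p_10=2·577179+119350=1273708,  q_10=2·27899+5769=61567
a_11=1:  p_11=1·1273708+577179=1850887,  q_11=1·61567+27899=89466
fundamental: x₁=1850887, y₁=89466  (since 3425782686769 − 428·8004165156 = 1)
n=2: (1850887,89466)∘(1850887,89466) = (1850887·1850887+428·89466·89466, 1850887·89466+89466·1850887) = (6851565373537,331182912684)

1850887 89466
6851565373537 331182912684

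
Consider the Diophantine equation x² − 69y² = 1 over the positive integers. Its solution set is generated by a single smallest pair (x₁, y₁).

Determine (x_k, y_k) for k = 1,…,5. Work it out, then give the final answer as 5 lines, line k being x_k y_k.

7775 936
120901249 14554800
1880014414175 226327139064
29234224019520001 3519386997890400
454592181623521601375 54726467590868580936

[8; 3,3,1,4,1,3,3,16] for √69; ℓ=8 ⇒ convergent index 7
step 0: (8, 1)  from 8·(1,0) + (0,1)
…
step 2: (83, 10)  from 3·(25,3) + (8,1)
step 3: (108, 13)  from 1·(83,10) + (25,3)
…
step 5: (623, 75)  from 1·(515,62) + (108,13)
step 6: (2384, 287)  from 3·(623,75) + (515,62)
step 7: (7775, 936)  from 3·(2384,287) + (623,75)
(x₁, y₁) = (7775, 936);  7775² − 69·936² = 1 ✓
k=2:  x_2 = 7775·7775+69·936·936 = 120901249,  y_2 = 7775·936+936·7775 = 14554800
k=3:  x_3 = 7775·120901249+69·936·14554800 = 1880014414175,  y_3 = 7775·14554800+936·120901249 = 226327139064
k=4:  x_4 = 7775·1880014414175+69·936·226327139064 = 29234224019520001,  y_4 = 7775·226327139064+936·1880014414175 = 3519386997890400
k=5:  x_5 = 7775·29234224019520001+69·936·3519386997890400 = 454592181623521601375,  y_5 = 7775·3519386997890400+936·29234224019520001 = 54726467590868580936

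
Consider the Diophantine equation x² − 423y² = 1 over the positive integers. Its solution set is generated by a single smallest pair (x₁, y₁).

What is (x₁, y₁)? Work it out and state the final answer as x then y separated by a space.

[20; 1,1,3,4,3,1,1,40] for √423; ℓ=8 ⇒ convergent index 7
step 0: (20, 1)  from 20·(1,0) + (0,1)
step 1: (21, 1)  from 1·(20,1) + (1,0)
step 2: (41, 2)  from 1·(21,1) + (20,1)
…
step 4: (617, 30)  from 4·(144,7) + (41,2)
step 5: (1995, 97)  from 3·(617,30) + (144,7)
step 6: (2612, 127)  from 1·(1995,97) + (617,30)
step 7: (4607, 224)  from 1·(2612,127) + (1995,97)
(x₁, y₁) = (4607, 224);  4607² − 423·224² = 1 ✓

4607 224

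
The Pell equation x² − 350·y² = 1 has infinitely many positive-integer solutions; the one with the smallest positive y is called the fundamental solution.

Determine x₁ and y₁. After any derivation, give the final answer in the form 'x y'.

449 24

√350 = [18; 1,2,2,2,1,36, …], period ℓ=6 (even) → k=5
step 0: (18, 1)  from 18·(1,0) + (0,1)
…
step 2: (56, 3)  from 2·(19,1) + (18,1)
step 3: (131, 7)  from 2·(56,3) + (19,1)
step 4: (318, 17)  from 2·(131,7) + (56,3)
step 5: (449, 24)  from 1·(318,17) + (131,7)
(x₁, y₁) = (449, 24);  449² − 350·24² = 1 ✓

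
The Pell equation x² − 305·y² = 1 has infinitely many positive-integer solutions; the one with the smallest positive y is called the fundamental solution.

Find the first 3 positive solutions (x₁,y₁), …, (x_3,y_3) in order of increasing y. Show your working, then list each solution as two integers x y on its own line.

489 28
478241 27384
467719209 26781524

d=305: √d = [17; 2,6,2,34] (ℓ=4, even), read p_3/q_3
k=0  a_k=17  p_k/q_k = 17/1
k=1  a_k=2  p_k/q_k = 35/2
k=2  a_k=6  p_k/q_k = 227/13
k=3  a_k=2  p_k/q_k = 489/28
→ (489, 28).  Check: 489²=239121, 305·28²=239120, difference 1.
n=2: (489,28)∘(489,28) = (489·489+305·28·28, 489·28+28·489) = (478241,27384)
n=3: (478241,27384)∘(489,28) = (489·478241+305·28·27384, 489·27384+28·478241) = (467719209,26781524)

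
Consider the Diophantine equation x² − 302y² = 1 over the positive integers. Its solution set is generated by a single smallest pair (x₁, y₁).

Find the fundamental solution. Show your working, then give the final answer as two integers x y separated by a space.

d=302: √d = [17; 2,1,1,1,4,…,1,2,34] (ℓ=16, even), read p_15/q_15
a_0=17:  p_0=17·1+0=17,  q_0=17·0+1=1
…
a_3=1:  p_3=1·52+35=87,  q_3=1·3+2=5
a_4=1:  p_4=1·87+52=139,  q_4=1·5+3=8
a_5=4:  p_5=4·139+87=643,  q_5=4·8+5=37
…
a_8=16:  p_8=16·2068+1425=34513,  q_8=16·119+82=1986
…
a_11=4:  p_11=4·107675+36581=467281,  q_11=4·6196+2105=26889
a_12=1:  p_12=1·467281+107675=574956,  q_12=1·26889+6196=33085
a_13=1:  p_13=1·574956+467281=1042237,  q_13=1·33085+26889=59974
a_14=1:  p_14=1·1042237+574956=1617193,  q_14=1·59974+33085=93059
a_15=2:  p_15=2·1617193+1042237=4276623,  q_15=2·93059+59974=246092
(x₁, y₁) = (4276623, 246092);  4276623² − 302·246092² = 1 ✓

4276623 246092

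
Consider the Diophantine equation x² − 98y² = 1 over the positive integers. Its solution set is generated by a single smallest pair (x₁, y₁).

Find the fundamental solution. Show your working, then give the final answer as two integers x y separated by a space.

99 10

d=98: √d = [9; 1,8,1,18] (ℓ=4, even), read p_3/q_3
step 0: (9, 1)  from 9·(1,0) + (0,1)
…
step 2: (89, 9)  from 8·(10,1) + (9,1)
step 3: (99, 10)  from 1·(89,9) + (10,1)
→ (99, 10).  Check: 99²=9801, 98·10²=9800, difference 1.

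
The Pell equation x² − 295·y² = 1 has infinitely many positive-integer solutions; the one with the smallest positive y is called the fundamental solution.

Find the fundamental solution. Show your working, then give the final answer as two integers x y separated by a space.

2024999 117900

[17; 5,1,2,3,2,6,2,3,2,1,5,34] for √295; ℓ=12 ⇒ convergent index 11
k=0  a_k=17  p_k/q_k = 17/1
…
k=2  a_k=1  p_k/q_k = 103/6
k=3  a_k=2  p_k/q_k = 292/17
k=4  a_k=3  p_k/q_k = 979/57
…
k=6  a_k=6  p_k/q_k = 14479/843
k=7  a_k=2  p_k/q_k = 31208/1817
…
k=9  a_k=2  p_k/q_k = 247414/14405
k=10  a_k=1  p_k/q_k = 355517/20699
k=11  a_k=5  p_k/q_k = 2024999/117900
→ (2024999, 117900).  Check: 2024999²=4100620950001, 295·117900²=4100620950000, difference 1.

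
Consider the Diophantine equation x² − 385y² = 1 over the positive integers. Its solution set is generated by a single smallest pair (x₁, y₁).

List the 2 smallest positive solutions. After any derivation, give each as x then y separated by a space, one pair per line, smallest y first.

95831 4884
18367161121 936077208

√385 = [19; 1,1,1,1,1,…,1,1,38, …], period ℓ=16 (even) → k=15
i=0: a=19 ⇒ p=19, q=1
i=1: a=1 ⇒ p=20, q=1
i=2: a=1 ⇒ p=39, q=2
i=3: a=1 ⇒ p=59, q=3
i=4: a=1 ⇒ p=98, q=5
i=5: a=1 ⇒ p=157, q=8
…
i=7: a=1 ⇒ p=726, q=37
i=8: a=2 ⇒ p=2021, q=103
i=9: a=1 ⇒ p=2747, q=140
i=10: a=3 ⇒ p=10262, q=523
i=11: a=1 ⇒ p=13009, q=663
i=12: a=1 ⇒ p=23271, q=1186
i=13: a=1 ⇒ p=36280, q=1849
i=14: a=1 ⇒ p=59551, q=3035
i=15: a=1 ⇒ p=95831, q=4884
fundamental: x₁=95831, y₁=4884  (since 9183580561 − 385·23853456 = 1)
(95831+4884√385)^2 = 18367161121 + 936077208√385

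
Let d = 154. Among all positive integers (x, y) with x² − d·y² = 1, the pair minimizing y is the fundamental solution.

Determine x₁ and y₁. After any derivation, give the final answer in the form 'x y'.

d=154: √d = [12; 2,2,3,1,2,1,3,2,2,24] (ℓ=10, even), read p_9/q_9
step 0: (12, 1)  from 12·(1,0) + (0,1)
step 1: (25, 2)  from 2·(12,1) + (1,0)
…
step 5: (757, 61)  from 2·(273,22) + (211,17)
step 6: (1030, 83)  from 1·(757,61) + (273,22)
step 7: (3847, 310)  from 3·(1030,83) + (757,61)
step 8: (8724, 703)  from 2·(3847,310) + (1030,83)
step 9: (21295, 1716)  from 2·(8724,703) + (3847,310)
→ (21295, 1716).  Check: 21295²=453477025, 154·1716²=453477024, difference 1.

21295 1716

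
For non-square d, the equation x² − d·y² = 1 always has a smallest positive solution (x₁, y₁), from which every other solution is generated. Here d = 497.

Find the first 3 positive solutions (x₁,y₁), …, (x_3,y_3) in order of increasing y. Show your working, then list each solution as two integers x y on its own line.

√497 = [22; 3,2,2,5,6,5,2,2,3,44, …], period ℓ=10 (even) → k=9
k=0  a_k=22  p_k/q_k = 22/1
…
k=2  a_k=2  p_k/q_k = 156/7
k=3  a_k=2  p_k/q_k = 379/17
…
k=5  a_k=6  p_k/q_k = 12685/569
…
k=7  a_k=2  p_k/q_k = 143637/6443
k=8  a_k=2  p_k/q_k = 352750/15823
k=9  a_k=3  p_k/q_k = 1201887/53912
fundamental: x₁=1201887, y₁=53912  (since 1444532360769 − 497·2906503744 = 1)
(1201887+53912√497)^2 = 2889064721537 + 129592263888√497
(1201887+53912√497)^3 = 6944658661946678751 + 311510514535059400√497

1201887 53912
2889064721537 129592263888
6944658661946678751 311510514535059400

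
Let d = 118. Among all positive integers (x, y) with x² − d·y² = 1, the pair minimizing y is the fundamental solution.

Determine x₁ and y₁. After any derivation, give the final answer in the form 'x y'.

306917 28254

[10; 1,6,3,2,10,2,3,6,1,20] for √118; ℓ=10 ⇒ convergent index 9
i=0: a=10 ⇒ p=10, q=1
…
i=3: a=3 ⇒ p=239, q=22
…
i=8: a=6 ⇒ p=264802, q=24377
i=9: a=1 ⇒ p=306917, q=28254
→ (306917, 28254).  Check: 306917²=94198044889, 118·28254²=94198044888, difference 1.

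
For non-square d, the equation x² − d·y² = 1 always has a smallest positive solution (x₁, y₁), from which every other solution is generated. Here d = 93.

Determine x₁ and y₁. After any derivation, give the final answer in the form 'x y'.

[9; 1,1,1,4,6,4,1,1,1,18] for √93; ℓ=10 ⇒ convergent index 9
i=0: a=9 ⇒ p=9, q=1
i=1: a=1 ⇒ p=10, q=1
i=2: a=1 ⇒ p=19, q=2
…
i=4: a=4 ⇒ p=135, q=14
…
i=7: a=1 ⇒ p=4330, q=449
i=8: a=1 ⇒ p=7821, q=811
i=9: a=1 ⇒ p=12151, q=1260
(x₁, y₁) = (12151, 1260);  12151² − 93·1260² = 1 ✓

12151 1260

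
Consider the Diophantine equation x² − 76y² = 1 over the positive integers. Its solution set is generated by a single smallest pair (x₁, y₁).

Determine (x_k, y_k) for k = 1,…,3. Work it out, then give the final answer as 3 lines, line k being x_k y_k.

57799 6630
6681448801 766414740
772362118440199 88596011107890

√76 → a₀=8, period (1,2,1,1,5,4,5,1,1,2,1,16); ℓ=12 even so k=11
i=0: a=8 ⇒ p=8, q=1
i=1: a=1 ⇒ p=9, q=1
…
i=3: a=1 ⇒ p=35, q=4
…
i=6: a=4 ⇒ p=1421, q=163
i=7: a=5 ⇒ p=7445, q=854
…
i=9: a=1 ⇒ p=16311, q=1871
i=10: a=2 ⇒ p=41488, q=4759
i=11: a=1 ⇒ p=57799, q=6630
→ (57799, 6630).  Check: 57799²=3340724401, 76·6630²=3340724400, difference 1.
k=2:  x_2 = 57799·57799+76·6630·6630 = 6681448801,  y_2 = 57799·6630+6630·57799 = 766414740
k=3:  x_3 = 57799·6681448801+76·6630·766414740 = 772362118440199,  y_3 = 57799·766414740+6630·6681448801 = 88596011107890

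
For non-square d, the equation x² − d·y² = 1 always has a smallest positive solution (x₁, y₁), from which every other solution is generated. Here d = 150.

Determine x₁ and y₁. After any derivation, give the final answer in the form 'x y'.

49 4

d=150: √d = [12; 4,24] (ℓ=2, even), read p_1/q_1
step 0: (12, 1)  from 12·(1,0) + (0,1)
step 1: (49, 4)  from 4·(12,1) + (1,0)
fundamental: x₁=49, y₁=4  (since 2401 − 150·16 = 1)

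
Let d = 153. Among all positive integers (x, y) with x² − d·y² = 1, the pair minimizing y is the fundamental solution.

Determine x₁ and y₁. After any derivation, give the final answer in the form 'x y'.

2177 176

[12; 2,1,2,2,2,1,2,24] for √153; ℓ=8 ⇒ convergent index 7
k=0  a_k=12  p_k/q_k = 12/1
k=1  a_k=2  p_k/q_k = 25/2
…
k=3  a_k=2  p_k/q_k = 99/8
k=4  a_k=2  p_k/q_k = 235/19
…
k=6  a_k=1  p_k/q_k = 804/65
k=7  a_k=2  p_k/q_k = 2177/176
(x₁, y₁) = (2177, 176);  2177² − 153·176² = 1 ✓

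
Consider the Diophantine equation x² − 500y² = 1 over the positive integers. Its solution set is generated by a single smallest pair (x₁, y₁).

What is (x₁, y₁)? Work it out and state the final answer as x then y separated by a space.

930249 41602

√500 = [22; 2,1,3,2,1,…,1,2,44, …], period ℓ=14 (even) → k=13
k=0  a_k=22  p_k/q_k = 22/1
…
k=2  a_k=1  p_k/q_k = 67/3
k=3  a_k=3  p_k/q_k = 246/11
…
k=8  a_k=1  p_k/q_k = 15809/707
k=9  a_k=1  p_k/q_k = 30254/1353
k=10  a_k=2  p_k/q_k = 76317/3413
k=11  a_k=3  p_k/q_k = 259205/11592
k=12  a_k=1  p_k/q_k = 335522/15005
k=13  a_k=2  p_k/q_k = 930249/41602
fundamental: x₁=930249, y₁=41602  (since 865363202001 − 500·1730726404 = 1)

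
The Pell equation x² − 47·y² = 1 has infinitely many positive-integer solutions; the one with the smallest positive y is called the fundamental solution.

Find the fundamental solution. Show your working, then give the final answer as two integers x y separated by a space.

√47 = [6; 1,5,1,12, …], period ℓ=4 (even) → k=3
i=0: a=6 ⇒ p=6, q=1
i=1: a=1 ⇒ p=7, q=1
i=2: a=5 ⇒ p=41, q=6
i=3: a=1 ⇒ p=48, q=7
(x₁, y₁) = (48, 7);  48² − 47·7² = 1 ✓

48 7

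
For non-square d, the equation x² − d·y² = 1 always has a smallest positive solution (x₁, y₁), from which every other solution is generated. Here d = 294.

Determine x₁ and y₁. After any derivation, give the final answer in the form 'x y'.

4801 280

d=294: √d = [17; 6,1,4,1,6,34] (ℓ=6, even), read p_5/q_5
i=0: a=17 ⇒ p=17, q=1
i=1: a=6 ⇒ p=103, q=6
i=2: a=1 ⇒ p=120, q=7
…
i=4: a=1 ⇒ p=703, q=41
i=5: a=6 ⇒ p=4801, q=280
(x₁, y₁) = (4801, 280);  4801² − 294·280² = 1 ✓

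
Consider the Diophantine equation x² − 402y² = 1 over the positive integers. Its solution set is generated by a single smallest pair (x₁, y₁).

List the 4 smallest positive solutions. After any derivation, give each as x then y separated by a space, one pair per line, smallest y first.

d=402: √d = [20; 20,40] (ℓ=2, even), read p_1/q_1
a_0=20:  p_0=20·1+0=20,  q_0=20·0+1=1
a_1=20:  p_1=20·20+1=401,  q_1=20·1+0=20
→ (401, 20).  Check: 401²=160801, 402·20²=160800, difference 1.
k=2:  x_2 = 401·401+402·20·20 = 321601,  y_2 = 401·20+20·401 = 16040
k=3:  x_3 = 401·321601+402·20·16040 = 257923601,  y_3 = 401·16040+20·321601 = 12864060
k=4:  x_4 = 401·257923601+402·20·12864060 = 206854406401,  y_4 = 401·12864060+20·257923601 = 10316960080

401 20
321601 16040
257923601 12864060
206854406401 10316960080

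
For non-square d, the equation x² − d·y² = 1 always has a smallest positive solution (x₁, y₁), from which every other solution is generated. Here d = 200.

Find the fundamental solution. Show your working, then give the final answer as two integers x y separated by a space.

√200 → a₀=14, period (7,28); ℓ=2 even so k=1
step 0: (14, 1)  from 14·(1,0) + (0,1)
step 1: (99, 7)  from 7·(14,1) + (1,0)
fundamental: x₁=99, y₁=7  (since 9801 − 200·49 = 1)

99 7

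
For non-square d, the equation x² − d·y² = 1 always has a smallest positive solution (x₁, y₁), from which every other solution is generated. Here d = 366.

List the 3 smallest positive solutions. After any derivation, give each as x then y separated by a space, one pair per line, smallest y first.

[19; 7,1,1,1,2,12,2,1,1,1,7,38] for √366; ℓ=12 ⇒ convergent index 11
i=0: a=19 ⇒ p=19, q=1
i=1: a=7 ⇒ p=134, q=7
…
i=4: a=1 ⇒ p=440, q=23
…
i=6: a=12 ⇒ p=14444, q=755
i=7: a=2 ⇒ p=30055, q=1571
i=8: a=1 ⇒ p=44499, q=2326
i=9: a=1 ⇒ p=74554, q=3897
i=10: a=1 ⇒ p=119053, q=6223
i=11: a=7 ⇒ p=907925, q=47458
fundamental: x₁=907925, y₁=47458  (since 824327805625 − 366·2252261764 = 1)
n=2: (907925,47458)∘(907925,47458) = (907925·907925+366·47458·47458, 907925·47458+47458·907925) = (1648655611249,86176609300)
n=3: (1648655611249,86176609300)∘(907925,47458) = (907925·1648655611249+366·47458·86176609300, 907925·86176609300+47458·1648655611249) = (2993711291685588725,156483795997357542)

907925 47458
1648655611249 86176609300
2993711291685588725 156483795997357542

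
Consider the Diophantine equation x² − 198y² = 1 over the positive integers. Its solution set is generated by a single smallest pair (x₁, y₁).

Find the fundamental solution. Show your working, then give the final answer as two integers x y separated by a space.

[14; 14,28] for √198; ℓ=2 ⇒ convergent index 1
k=0  a_k=14  p_k/q_k = 14/1
k=1  a_k=14  p_k/q_k = 197/14
fundamental: x₁=197, y₁=14  (since 38809 − 198·196 = 1)

197 14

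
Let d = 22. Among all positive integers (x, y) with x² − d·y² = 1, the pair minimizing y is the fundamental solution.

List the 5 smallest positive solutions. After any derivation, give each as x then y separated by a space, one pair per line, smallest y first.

√22 = [4; 1,2,4,2,1,8, …], period ℓ=6 (even) → k=5
k=0  a_k=4  p_k/q_k = 4/1
…
k=2  a_k=2  p_k/q_k = 14/3
…
k=4  a_k=2  p_k/q_k = 136/29
k=5  a_k=1  p_k/q_k = 197/42
fundamental: x₁=197, y₁=42  (since 38809 − 22·1764 = 1)
(197+42√22)^2 = 77617 + 16548√22
(197+42√22)^3 = 30580901 + 6519870√22
(197+42√22)^4 = 12048797377 + 2568812232√22
(197+42√22)^5 = 4747195585637 + 1012105499538√22

197 42
77617 16548
30580901 6519870
12048797377 2568812232
4747195585637 1012105499538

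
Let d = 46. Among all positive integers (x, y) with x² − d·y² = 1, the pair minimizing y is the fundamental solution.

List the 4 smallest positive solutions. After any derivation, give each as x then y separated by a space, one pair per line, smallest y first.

√46 = [6; 1,3,1,1,2,6,2,1,1,3,1,12, …], period ℓ=12 (even) → k=11
a_0=6:  p_0=6·1+0=6,  q_0=6·0+1=1
…
a_6=6:  p_6=6·156+61=997,  q_6=6·23+9=147
a_7=2:  p_7=2·997+156=2150,  q_7=2·147+23=317
…
a_9=1:  p_9=1·3147+2150=5297,  q_9=1·464+317=781
a_10=3:  p_10=3·5297+3147=19038,  q_10=3·781+464=2807
a_11=1:  p_11=1·19038+5297=24335,  q_11=1·2807+781=3588
fundamental: x₁=24335, y₁=3588  (since 592192225 − 46·12873744 = 1)
(x_2, y_2) = (24335·24335 + 46·3588·3588, 24335·3588 + 3588·24335) = (1184384449, 174627960)
(x_3, y_3) = (24335·1184384449 + 46·3588·174627960, 24335·174627960 + 3588·1184384449) = (57643991108495, 8499142809612)
(x_4, y_4) = (24335·57643991108495 + 46·3588·8499142809612, 24335·8499142809612 + 3588·57643991108495) = (2805533046066067201, 413653280369188080)

24335 3588
1184384449 174627960
57643991108495 8499142809612
2805533046066067201 413653280369188080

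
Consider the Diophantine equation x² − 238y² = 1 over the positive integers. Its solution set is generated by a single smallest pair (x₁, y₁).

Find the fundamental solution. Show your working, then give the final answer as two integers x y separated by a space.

11663 756

d=238: √d = [15; 2,2,1,14,1,2,2,30] (ℓ=8, even), read p_7/q_7
k=0  a_k=15  p_k/q_k = 15/1
k=1  a_k=2  p_k/q_k = 31/2
…
k=3  a_k=1  p_k/q_k = 108/7
…
k=5  a_k=1  p_k/q_k = 1697/110
k=6  a_k=2  p_k/q_k = 4983/323
k=7  a_k=2  p_k/q_k = 11663/756
fundamental: x₁=11663, y₁=756  (since 136025569 − 238·571536 = 1)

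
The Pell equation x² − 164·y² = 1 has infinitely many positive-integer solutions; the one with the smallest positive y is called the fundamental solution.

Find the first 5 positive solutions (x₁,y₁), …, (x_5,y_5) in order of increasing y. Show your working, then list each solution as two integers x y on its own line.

2049 160
8396801 655680
34410088449 2686976480
141012534067201 11011228959360
577869330197301249 45124013588480800

√164 → a₀=12, period (1,4,6,4,1,24); ℓ=6 even so k=5
k=0  a_k=12  p_k/q_k = 12/1
…
k=2  a_k=4  p_k/q_k = 64/5
…
k=4  a_k=4  p_k/q_k = 1652/129
k=5  a_k=1  p_k/q_k = 2049/160
→ (2049, 160).  Check: 2049²=4198401, 164·160²=4198400, difference 1.
(x_2, y_2) = (2049·2049 + 164·160·160, 2049·160 + 160·2049) = (8396801, 655680)
(x_3, y_3) = (2049·8396801 + 164·160·655680, 2049·655680 + 160·8396801) = (34410088449, 2686976480)
(x_4, y_4) = (2049·34410088449 + 164·160·2686976480, 2049·2686976480 + 160·34410088449) = (141012534067201, 11011228959360)
(x_5, y_5) = (2049·141012534067201 + 164·160·11011228959360, 2049·11011228959360 + 160·141012534067201) = (577869330197301249, 45124013588480800)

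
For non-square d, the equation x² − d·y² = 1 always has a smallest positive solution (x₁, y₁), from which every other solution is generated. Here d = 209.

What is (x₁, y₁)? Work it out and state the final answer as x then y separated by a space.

46551 3220

√209 = [14; 2,5,3,2,3,5,2,28, …], period ℓ=8 (even) → k=7
a_0=14:  p_0=14·1+0=14,  q_0=14·0+1=1
a_1=2:  p_1=2·14+1=29,  q_1=2·1+0=2
a_2=5:  p_2=5·29+14=159,  q_2=5·2+1=11
a_3=3:  p_3=3·159+29=506,  q_3=3·11+2=35
a_4=2:  p_4=2·506+159=1171,  q_4=2·35+11=81
…
a_6=5:  p_6=5·4019+1171=21266,  q_6=5·278+81=1471
a_7=2:  p_7=2·21266+4019=46551,  q_7=2·1471+278=3220
→ (46551, 3220).  Check: 46551²=2166995601, 209·3220²=2166995600, difference 1.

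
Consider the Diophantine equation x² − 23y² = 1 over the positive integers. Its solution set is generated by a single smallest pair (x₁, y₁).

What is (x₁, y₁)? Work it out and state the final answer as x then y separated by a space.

[4; 1,3,1,8] for √23; ℓ=4 ⇒ convergent index 3
step 0: (4, 1)  from 4·(1,0) + (0,1)
…
step 2: (19, 4)  from 3·(5,1) + (4,1)
step 3: (24, 5)  from 1·(19,4) + (5,1)
→ (24, 5).  Check: 24²=576, 23·5²=575, difference 1.

24 5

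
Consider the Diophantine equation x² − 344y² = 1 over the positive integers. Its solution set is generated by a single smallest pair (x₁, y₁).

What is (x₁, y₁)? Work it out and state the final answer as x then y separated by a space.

√344 → a₀=18, period (1,1,4,1,3,1,4,1,1,36); ℓ=10 even so k=9
step 0: (18, 1)  from 18·(1,0) + (0,1)
…
step 2: (37, 2)  from 1·(19,1) + (18,1)
…
step 5: (779, 42)  from 3·(204,11) + (167,9)
…
step 8: (5694, 307)  from 1·(4711,254) + (983,53)
step 9: (10405, 561)  from 1·(5694,307) + (4711,254)
(x₁, y₁) = (10405, 561);  10405² − 344·561² = 1 ✓

10405 561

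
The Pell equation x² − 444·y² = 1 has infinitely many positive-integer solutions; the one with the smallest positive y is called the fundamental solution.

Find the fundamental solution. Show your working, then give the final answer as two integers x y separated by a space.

√444 → a₀=21, period (14,42); ℓ=2 even so k=1
i=0: a=21 ⇒ p=21, q=1
i=1: a=14 ⇒ p=295, q=14
→ (295, 14).  Check: 295²=87025, 444·14²=87024, difference 1.

295 14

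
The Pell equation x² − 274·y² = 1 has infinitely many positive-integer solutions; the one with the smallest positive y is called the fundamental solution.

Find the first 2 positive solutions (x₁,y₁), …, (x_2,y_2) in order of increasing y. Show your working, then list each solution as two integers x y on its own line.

3959299 239190
31352097142801 1894049455620

d=274: √d = [16; 1,1,4,4,1,1,32] (ℓ=7, odd), read p_13/q_13
a_0=16:  p_0=16·1+0=16,  q_0=16·0+1=1
…
a_2=1:  p_2=1·17+16=33,  q_2=1·1+1=2
…
a_4=4:  p_4=4·149+33=629,  q_4=4·9+2=38
…
a_8=1:  p_8=1·45802+1407=47209,  q_8=1·2767+85=2852
…
a_12=1:  p_12=1·1770023+419253=2189276,  q_12=1·106931+25328=132259
a_13=1:  p_13=1·2189276+1770023=3959299,  q_13=1·132259+106931=239190
(x₁, y₁) = (3959299, 239190);  3959299² − 274·239190² = 1 ✓
k=2:  x_2 = 3959299·3959299+274·239190·239190 = 31352097142801,  y_2 = 3959299·239190+239190·3959299 = 1894049455620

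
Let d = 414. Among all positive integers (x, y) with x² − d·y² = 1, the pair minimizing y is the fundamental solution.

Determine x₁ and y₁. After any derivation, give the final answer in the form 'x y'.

d=414: √d = [20; 2,1,7,2,7,1,2,40] (ℓ=8, even), read p_7/q_7
a_0=20:  p_0=20·1+0=20,  q_0=20·0+1=1
a_1=2:  p_1=2·20+1=41,  q_1=2·1+0=2
…
a_5=7:  p_5=7·997+468=7447,  q_5=7·49+23=366
a_6=1:  p_6=1·7447+997=8444,  q_6=1·366+49=415
a_7=2:  p_7=2·8444+7447=24335,  q_7=2·415+366=1196
→ (24335, 1196).  Check: 24335²=592192225, 414·1196²=592192224, difference 1.

24335 1196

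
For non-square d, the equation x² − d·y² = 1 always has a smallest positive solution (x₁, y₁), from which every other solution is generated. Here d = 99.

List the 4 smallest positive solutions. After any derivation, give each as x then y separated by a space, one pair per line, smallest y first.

[9; 1,18] for √99; ℓ=2 ⇒ convergent index 1
a_0=9:  p_0=9·1+0=9,  q_0=9·0+1=1
a_1=1:  p_1=1·9+1=10,  q_1=1·1+0=1
(x₁, y₁) = (10, 1);  10² − 99·1² = 1 ✓
(10+1√99)^2 = 199 + 20√99
(10+1√99)^3 = 3970 + 399√99
(10+1√99)^4 = 79201 + 7960√99

10 1
199 20
3970 399
79201 7960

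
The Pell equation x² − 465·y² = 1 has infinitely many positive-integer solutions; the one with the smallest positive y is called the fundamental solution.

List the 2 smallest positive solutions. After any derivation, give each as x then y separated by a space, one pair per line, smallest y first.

15871 736
503777281 23362112

d=465: √d = [21; 1,1,3,2,2,2,3,1,1,42] (ℓ=10, even), read p_9/q_9
k=0  a_k=21  p_k/q_k = 21/1
…
k=2  a_k=1  p_k/q_k = 43/2
k=3  a_k=3  p_k/q_k = 151/7
k=4  a_k=2  p_k/q_k = 345/16
k=5  a_k=2  p_k/q_k = 841/39
k=6  a_k=2  p_k/q_k = 2027/94
k=7  a_k=3  p_k/q_k = 6922/321
k=8  a_k=1  p_k/q_k = 8949/415
k=9  a_k=1  p_k/q_k = 15871/736
→ (15871, 736).  Check: 15871²=251888641, 465·736²=251888640, difference 1.
(15871+736√465)^2 = 503777281 + 23362112√465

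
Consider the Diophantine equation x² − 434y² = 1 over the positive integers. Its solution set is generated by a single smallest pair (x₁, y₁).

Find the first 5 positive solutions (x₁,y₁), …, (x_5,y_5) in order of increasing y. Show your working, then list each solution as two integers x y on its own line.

[20; 1,4,1,40] for √434; ℓ=4 ⇒ convergent index 3
step 0: (20, 1)  from 20·(1,0) + (0,1)
…
step 2: (104, 5)  from 4·(21,1) + (20,1)
step 3: (125, 6)  from 1·(104,5) + (21,1)
→ (125, 6).  Check: 125²=15625, 434·6²=15624, difference 1.
n=2: (125,6)∘(125,6) = (125·125+434·6·6, 125·6+6·125) = (31249,1500)
n=3: (31249,1500)∘(125,6) = (125·31249+434·6·1500, 125·1500+6·31249) = (7812125,374994)
n=4: (7812125,374994)∘(125,6) = (125·7812125+434·6·374994, 125·374994+6·7812125) = (1953000001,93747000)
n=5: (1953000001,93747000)∘(125,6) = (125·1953000001+434·6·93747000, 125·93747000+6·1953000001) = (488242188125,23436375006)

125 6
31249 1500
7812125 374994
1953000001 93747000
488242188125 23436375006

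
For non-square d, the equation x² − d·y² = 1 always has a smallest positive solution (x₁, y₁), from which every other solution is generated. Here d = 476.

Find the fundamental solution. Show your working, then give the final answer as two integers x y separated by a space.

[21; 1,4,2,10,2,4,1,42] for √476; ℓ=8 ⇒ convergent index 7
step 0: (21, 1)  from 21·(1,0) + (0,1)
…
step 6: (23541, 1079)  from 4·(5258,241) + (2509,115)
step 7: (28799, 1320)  from 1·(23541,1079) + (5258,241)
(x₁, y₁) = (28799, 1320);  28799² − 476·1320² = 1 ✓

28799 1320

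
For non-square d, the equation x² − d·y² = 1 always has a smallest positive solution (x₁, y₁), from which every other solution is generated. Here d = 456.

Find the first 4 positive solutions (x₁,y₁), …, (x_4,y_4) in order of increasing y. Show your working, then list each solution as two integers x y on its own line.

√456 → a₀=21, period (2,1,4,1,2,42); ℓ=6 even so k=5
k=0  a_k=21  p_k/q_k = 21/1
k=1  a_k=2  p_k/q_k = 43/2
…
k=4  a_k=1  p_k/q_k = 363/17
k=5  a_k=2  p_k/q_k = 1025/48
→ (1025, 48).  Check: 1025²=1050625, 456·48²=1050624, difference 1.
n=2: (1025,48)∘(1025,48) = (1025·1025+456·48·48, 1025·48+48·1025) = (2101249,98400)
n=3: (2101249,98400)∘(1025,48) = (1025·2101249+456·48·98400, 1025·98400+48·2101249) = (4307559425,201719952)
n=4: (4307559425,201719952)∘(1025,48) = (1025·4307559425+456·48·201719952, 1025·201719952+48·4307559425) = (8830494720001,413525803200)

1025 48
2101249 98400
4307559425 201719952
8830494720001 413525803200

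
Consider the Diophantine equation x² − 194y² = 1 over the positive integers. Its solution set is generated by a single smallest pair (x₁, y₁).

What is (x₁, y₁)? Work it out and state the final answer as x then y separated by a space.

195 14

d=194: √d = [13; 1,12,1,26] (ℓ=4, even), read p_3/q_3
step 0: (13, 1)  from 13·(1,0) + (0,1)
…
step 2: (181, 13)  from 12·(14,1) + (13,1)
step 3: (195, 14)  from 1·(181,13) + (14,1)
fundamental: x₁=195, y₁=14  (since 38025 − 194·196 = 1)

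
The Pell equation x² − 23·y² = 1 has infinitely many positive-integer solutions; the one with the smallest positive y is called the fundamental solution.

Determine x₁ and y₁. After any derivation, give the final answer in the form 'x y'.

[4; 1,3,1,8] for √23; ℓ=4 ⇒ convergent index 3
k=0  a_k=4  p_k/q_k = 4/1
…
k=2  a_k=3  p_k/q_k = 19/4
k=3  a_k=1  p_k/q_k = 24/5
fundamental: x₁=24, y₁=5  (since 576 − 23·25 = 1)

24 5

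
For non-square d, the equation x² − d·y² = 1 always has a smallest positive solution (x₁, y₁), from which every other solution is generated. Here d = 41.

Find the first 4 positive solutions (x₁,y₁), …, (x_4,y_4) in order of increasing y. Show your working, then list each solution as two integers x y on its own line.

√41 = [6; 2,2,12, …], period ℓ=3 (odd) → k=5
a_0=6:  p_0=6·1+0=6,  q_0=6·0+1=1
…
a_2=2:  p_2=2·13+6=32,  q_2=2·2+1=5
a_3=12:  p_3=12·32+13=397,  q_3=12·5+2=62
a_4=2:  p_4=2·397+32=826,  q_4=2·62+5=129
a_5=2:  p_5=2·826+397=2049,  q_5=2·129+62=320
(x₁, y₁) = (2049, 320);  2049² − 41·320² = 1 ✓
(2049+320√41)^2 = 8396801 + 1311360√41
(2049+320√41)^3 = 34410088449 + 5373952960√41
(2049+320√41)^4 = 141012534067201 + 22022457918720√41

2049 320
8396801 1311360
34410088449 5373952960
141012534067201 22022457918720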